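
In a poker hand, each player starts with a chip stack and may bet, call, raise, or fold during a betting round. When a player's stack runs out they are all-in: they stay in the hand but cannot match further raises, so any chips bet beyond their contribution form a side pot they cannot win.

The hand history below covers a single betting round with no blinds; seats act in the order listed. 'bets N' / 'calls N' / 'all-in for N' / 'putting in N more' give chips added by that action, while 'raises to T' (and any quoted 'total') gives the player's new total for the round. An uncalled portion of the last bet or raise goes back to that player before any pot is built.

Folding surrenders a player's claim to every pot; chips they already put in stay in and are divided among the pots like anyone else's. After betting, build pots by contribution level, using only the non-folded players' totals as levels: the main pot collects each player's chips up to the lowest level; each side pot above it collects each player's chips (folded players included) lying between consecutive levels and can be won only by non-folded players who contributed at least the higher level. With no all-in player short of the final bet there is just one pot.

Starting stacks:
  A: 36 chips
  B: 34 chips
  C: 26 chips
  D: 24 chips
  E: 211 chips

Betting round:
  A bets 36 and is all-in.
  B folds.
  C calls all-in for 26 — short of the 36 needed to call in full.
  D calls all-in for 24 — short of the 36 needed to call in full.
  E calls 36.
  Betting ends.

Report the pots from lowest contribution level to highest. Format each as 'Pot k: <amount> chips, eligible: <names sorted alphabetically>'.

Contributions: A=36, C=26, D=24, E=36
Folded: B
Pot levels (distinct totals of non-folded players): 24, 26, 36
Layer 1-24: 24 each from A, C, D, E = 24*4 = 96 chips; eligible A, C, D, E
Layer 25-26: 2 each from A, C, E = 2*3 = 6 chips; eligible A, C, E
Layer 27-36: 10 each from A, E = 10*2 = 20 chips; eligible A, E

Pot 1: 96 chips, eligible: A, C, D, E
Pot 2: 6 chips, eligible: A, C, E
Pot 3: 20 chips, eligible: A, E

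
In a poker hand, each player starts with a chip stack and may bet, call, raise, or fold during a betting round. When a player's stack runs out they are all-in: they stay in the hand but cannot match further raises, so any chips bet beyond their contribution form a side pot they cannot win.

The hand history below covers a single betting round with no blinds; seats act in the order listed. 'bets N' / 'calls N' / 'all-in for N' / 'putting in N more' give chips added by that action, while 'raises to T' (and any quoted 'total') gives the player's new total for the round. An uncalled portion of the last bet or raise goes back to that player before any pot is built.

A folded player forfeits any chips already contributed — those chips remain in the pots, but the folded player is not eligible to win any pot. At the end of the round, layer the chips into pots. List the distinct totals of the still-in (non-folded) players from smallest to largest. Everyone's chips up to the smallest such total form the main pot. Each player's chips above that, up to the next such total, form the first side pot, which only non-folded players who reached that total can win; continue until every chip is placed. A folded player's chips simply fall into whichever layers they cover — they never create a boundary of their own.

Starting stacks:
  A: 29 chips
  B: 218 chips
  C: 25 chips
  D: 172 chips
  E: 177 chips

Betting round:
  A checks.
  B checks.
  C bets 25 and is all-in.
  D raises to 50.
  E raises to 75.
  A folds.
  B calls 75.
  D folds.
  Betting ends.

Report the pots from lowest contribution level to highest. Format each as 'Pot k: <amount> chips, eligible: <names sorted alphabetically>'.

Contributions: B=75, C=25, D=50, E=75
Folded: A, D
Pot levels (distinct totals of non-folded players): 25, 75
Layer 1-25: 25 each from B, C, D, E = 25*4 = 100 chips; eligible B, C, E
Layer 26-75: B 50 + D 25 + E 50 = 125 chips; eligible B, E

Pot 1: 100 chips, eligible: B, C, E
Pot 2: 125 chips, eligible: B, E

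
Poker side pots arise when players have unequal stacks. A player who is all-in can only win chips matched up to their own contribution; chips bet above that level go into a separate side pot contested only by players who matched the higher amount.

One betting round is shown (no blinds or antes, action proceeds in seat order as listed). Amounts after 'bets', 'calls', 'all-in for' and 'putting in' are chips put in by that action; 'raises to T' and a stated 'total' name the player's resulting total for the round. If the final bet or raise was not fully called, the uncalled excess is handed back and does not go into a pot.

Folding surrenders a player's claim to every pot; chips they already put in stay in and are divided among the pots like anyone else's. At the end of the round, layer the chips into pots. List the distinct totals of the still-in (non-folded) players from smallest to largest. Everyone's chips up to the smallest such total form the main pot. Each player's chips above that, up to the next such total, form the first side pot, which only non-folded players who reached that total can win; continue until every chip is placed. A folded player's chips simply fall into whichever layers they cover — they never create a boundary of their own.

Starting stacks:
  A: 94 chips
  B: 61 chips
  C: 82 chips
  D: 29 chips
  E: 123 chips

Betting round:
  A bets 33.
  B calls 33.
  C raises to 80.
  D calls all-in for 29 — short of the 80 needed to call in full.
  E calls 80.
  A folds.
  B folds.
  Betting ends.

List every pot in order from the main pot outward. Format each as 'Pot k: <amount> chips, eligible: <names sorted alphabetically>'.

Contributions: A=33, B=33, C=80, D=29, E=80
Folded: A, B
Pot levels (distinct totals of non-folded players): 29, 80
Layer 1-29: 29 each from A, B, C, D, E = 29*5 = 145 chips; eligible C, D, E
Layer 30-80: A 4 + B 4 + C 51 + E 51 = 110 chips; eligible C, E

Pot 1: 145 chips, eligible: C, D, E
Pot 2: 110 chips, eligible: C, E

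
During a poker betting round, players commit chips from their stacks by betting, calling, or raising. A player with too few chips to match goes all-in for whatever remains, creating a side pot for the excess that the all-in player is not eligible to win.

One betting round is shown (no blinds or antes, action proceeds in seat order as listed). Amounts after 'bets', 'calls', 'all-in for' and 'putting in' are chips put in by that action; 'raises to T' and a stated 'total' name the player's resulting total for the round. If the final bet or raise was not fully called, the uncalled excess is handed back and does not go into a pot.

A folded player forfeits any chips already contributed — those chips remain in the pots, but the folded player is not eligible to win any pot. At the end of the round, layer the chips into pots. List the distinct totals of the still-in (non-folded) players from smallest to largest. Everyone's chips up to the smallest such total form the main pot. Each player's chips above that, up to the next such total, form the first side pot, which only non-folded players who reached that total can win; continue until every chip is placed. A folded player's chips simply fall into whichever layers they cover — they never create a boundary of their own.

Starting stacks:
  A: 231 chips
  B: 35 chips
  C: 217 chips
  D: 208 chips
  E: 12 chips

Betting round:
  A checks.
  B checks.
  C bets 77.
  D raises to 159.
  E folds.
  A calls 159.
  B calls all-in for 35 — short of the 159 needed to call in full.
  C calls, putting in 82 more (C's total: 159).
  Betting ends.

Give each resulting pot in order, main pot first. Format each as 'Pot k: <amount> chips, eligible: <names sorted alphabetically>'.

Contributions: A=159, B=35, C=159, D=159
Folded: E
Pot levels (distinct totals of non-folded players): 35, 159
Layer 1-35: 35 each from A, B, C, D = 35*4 = 140 chips; eligible A, B, C, D
Layer 36-159: 124 each from A, C, D = 124*3 = 372 chips; eligible A, C, D

Pot 1: 140 chips, eligible: A, B, C, D
Pot 2: 372 chips, eligible: A, C, D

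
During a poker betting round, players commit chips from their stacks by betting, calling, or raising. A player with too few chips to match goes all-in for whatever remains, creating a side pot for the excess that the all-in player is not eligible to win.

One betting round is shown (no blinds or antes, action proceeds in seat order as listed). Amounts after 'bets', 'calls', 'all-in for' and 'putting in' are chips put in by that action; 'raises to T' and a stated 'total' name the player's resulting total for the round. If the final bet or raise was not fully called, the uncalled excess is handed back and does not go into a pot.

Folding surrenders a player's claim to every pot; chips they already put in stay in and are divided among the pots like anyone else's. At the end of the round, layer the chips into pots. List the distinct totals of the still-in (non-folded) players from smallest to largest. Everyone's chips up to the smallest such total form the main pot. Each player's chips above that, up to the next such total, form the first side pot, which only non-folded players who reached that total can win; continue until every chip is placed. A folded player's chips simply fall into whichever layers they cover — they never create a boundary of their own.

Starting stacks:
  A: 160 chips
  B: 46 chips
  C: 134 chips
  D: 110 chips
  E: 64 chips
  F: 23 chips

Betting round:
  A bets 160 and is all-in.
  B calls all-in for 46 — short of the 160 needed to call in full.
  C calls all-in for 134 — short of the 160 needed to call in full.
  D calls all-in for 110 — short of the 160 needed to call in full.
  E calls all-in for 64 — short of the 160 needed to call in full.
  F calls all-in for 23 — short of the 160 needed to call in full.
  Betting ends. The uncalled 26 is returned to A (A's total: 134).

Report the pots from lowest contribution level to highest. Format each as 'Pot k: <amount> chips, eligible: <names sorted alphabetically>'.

Pot 1: 138 chips, eligible: A, B, C, D, E, F
Pot 2: 115 chips, eligible: A, B, C, D, E
Pot 3: 72 chips, eligible: A, C, D, E
Pot 4: 138 chips, eligible: A, C, D
Pot 5: 48 chips, eligible: A, C

Derivation:
Contributions (after 26 returned to A): A=134, B=46, C=134, D=110, E=64, F=23
Pot levels (distinct totals of non-folded players): 23, 46, 64, 110, 134
Layer 1-23: 23 each from A, B, C, D, E, F = 23*6 = 138 chips; eligible A, B, C, D, E, F
Layer 24-46: 23 each from A, B, C, D, E = 23*5 = 115 chips; eligible A, B, C, D, E
Layer 47-64: 18 each from A, C, D, E = 18*4 = 72 chips; eligible A, C, D, E
Layer 65-110: 46 each from A, C, D = 46*3 = 138 chips; eligible A, C, D
Layer 111-134: 24 each from A, C = 24*2 = 48 chips; eligible A, C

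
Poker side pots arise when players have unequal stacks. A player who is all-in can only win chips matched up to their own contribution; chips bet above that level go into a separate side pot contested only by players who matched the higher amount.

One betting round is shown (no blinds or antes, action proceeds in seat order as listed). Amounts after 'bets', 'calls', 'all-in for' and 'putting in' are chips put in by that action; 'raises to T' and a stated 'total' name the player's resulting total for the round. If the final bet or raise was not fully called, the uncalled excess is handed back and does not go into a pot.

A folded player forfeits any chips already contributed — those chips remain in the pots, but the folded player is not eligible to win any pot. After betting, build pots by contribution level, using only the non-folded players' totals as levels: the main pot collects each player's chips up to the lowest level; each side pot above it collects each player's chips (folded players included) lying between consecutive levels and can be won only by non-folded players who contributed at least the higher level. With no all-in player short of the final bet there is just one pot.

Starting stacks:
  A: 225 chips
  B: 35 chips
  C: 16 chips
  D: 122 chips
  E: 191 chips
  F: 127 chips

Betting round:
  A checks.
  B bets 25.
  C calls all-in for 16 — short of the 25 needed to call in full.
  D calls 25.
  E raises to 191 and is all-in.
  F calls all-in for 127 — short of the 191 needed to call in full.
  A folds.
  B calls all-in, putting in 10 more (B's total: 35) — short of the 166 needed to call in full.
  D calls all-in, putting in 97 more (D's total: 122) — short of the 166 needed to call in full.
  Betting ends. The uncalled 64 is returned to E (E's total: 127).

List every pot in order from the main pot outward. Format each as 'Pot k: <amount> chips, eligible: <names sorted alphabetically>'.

Contributions (after 64 returned to E): B=35, C=16, D=122, E=127, F=127
Folded: A
Pot levels (distinct totals of non-folded players): 16, 35, 122, 127
Layer 1-16: 16 each from B, C, D, E, F = 16*5 = 80 chips; eligible B, C, D, E, F
Layer 17-35: 19 each from B, D, E, F = 19*4 = 76 chips; eligible B, D, E, F
Layer 36-122: 87 each from D, E, F = 87*3 = 261 chips; eligible D, E, F
Layer 123-127: 5 each from E, F = 5*2 = 10 chips; eligible E, F

Pot 1: 80 chips, eligible: B, C, D, E, F
Pot 2: 76 chips, eligible: B, D, E, F
Pot 3: 261 chips, eligible: D, E, F
Pot 4: 10 chips, eligible: E, F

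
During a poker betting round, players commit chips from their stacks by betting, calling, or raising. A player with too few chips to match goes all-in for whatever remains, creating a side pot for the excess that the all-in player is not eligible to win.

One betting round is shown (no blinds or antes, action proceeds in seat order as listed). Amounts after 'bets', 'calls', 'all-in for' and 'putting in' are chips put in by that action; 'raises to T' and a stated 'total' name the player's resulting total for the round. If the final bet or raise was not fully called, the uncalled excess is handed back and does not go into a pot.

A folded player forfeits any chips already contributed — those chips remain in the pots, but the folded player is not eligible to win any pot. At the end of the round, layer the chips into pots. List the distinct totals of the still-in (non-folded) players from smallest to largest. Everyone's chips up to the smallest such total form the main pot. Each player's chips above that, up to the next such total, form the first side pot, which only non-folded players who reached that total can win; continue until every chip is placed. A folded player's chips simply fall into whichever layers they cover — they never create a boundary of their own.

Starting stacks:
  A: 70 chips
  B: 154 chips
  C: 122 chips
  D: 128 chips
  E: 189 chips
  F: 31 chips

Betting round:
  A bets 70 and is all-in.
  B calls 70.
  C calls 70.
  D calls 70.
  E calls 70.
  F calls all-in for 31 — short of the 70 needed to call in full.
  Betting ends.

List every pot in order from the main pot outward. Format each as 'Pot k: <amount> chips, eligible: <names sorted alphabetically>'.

Contributions: A=70, B=70, C=70, D=70, E=70, F=31
Pot levels (distinct totals of non-folded players): 31, 70
Layer 1-31: 31 each from A, B, C, D, E, F = 31*6 = 186 chips; eligible A, B, C, D, E, F
Layer 32-70: 39 each from A, B, C, D, E = 39*5 = 195 chips; eligible A, B, C, D, E

Pot 1: 186 chips, eligible: A, B, C, D, E, F
Pot 2: 195 chips, eligible: A, B, C, D, E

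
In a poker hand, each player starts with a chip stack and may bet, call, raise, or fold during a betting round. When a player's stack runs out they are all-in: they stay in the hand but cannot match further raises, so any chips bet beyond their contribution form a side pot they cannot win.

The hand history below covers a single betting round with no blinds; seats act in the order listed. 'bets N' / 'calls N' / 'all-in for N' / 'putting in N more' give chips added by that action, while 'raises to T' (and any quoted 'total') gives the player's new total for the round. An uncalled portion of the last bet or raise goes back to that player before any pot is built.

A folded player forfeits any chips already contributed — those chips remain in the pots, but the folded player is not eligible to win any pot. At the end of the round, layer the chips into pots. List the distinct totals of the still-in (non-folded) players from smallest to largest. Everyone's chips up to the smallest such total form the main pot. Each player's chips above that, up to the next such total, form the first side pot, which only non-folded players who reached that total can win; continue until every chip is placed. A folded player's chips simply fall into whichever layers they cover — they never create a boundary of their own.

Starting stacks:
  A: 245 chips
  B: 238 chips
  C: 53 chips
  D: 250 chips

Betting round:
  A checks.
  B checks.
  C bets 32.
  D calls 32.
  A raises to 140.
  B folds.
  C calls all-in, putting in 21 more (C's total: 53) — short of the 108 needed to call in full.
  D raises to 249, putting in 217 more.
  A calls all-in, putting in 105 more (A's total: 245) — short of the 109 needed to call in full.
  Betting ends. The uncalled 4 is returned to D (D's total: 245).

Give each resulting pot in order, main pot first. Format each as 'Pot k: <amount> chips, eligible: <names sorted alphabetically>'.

Pot 1: 159 chips, eligible: A, C, D
Pot 2: 384 chips, eligible: A, D

Derivation:
Contributions (after 4 returned to D): A=245, C=53, D=245
Folded: B
Pot levels (distinct totals of non-folded players): 53, 245
Layer 1-53: 53 each from A, C, D = 53*3 = 159 chips; eligible A, C, D
Layer 54-245: 192 each from A, D = 192*2 = 384 chips; eligible A, D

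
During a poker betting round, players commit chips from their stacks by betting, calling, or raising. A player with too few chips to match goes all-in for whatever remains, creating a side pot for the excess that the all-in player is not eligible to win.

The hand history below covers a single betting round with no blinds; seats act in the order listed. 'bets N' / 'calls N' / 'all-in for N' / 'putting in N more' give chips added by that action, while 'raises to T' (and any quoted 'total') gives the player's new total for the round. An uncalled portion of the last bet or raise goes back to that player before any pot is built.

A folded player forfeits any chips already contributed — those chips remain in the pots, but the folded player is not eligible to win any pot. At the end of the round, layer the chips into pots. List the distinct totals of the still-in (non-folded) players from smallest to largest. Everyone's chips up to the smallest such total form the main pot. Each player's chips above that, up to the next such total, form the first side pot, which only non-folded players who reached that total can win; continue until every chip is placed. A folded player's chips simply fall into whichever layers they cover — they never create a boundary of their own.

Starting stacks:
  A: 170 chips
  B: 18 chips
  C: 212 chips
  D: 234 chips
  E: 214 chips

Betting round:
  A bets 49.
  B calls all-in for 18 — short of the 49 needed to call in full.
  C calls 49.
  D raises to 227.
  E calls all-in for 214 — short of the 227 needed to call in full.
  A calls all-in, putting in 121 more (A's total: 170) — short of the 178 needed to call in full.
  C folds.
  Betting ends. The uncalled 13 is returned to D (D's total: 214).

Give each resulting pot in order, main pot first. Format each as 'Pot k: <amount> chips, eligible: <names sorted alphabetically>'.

Contributions (after 13 returned to D): A=170, B=18, C=49, D=214, E=214
Folded: C
Pot levels (distinct totals of non-folded players): 18, 170, 214
Layer 1-18: 18 each from A, B, C, D, E = 18*5 = 90 chips; eligible A, B, D, E
Layer 19-170: A 152 + C 31 + D 152 + E 152 = 487 chips; eligible A, D, E
Layer 171-214: 44 each from D, E = 44*2 = 88 chips; eligible D, E

Pot 1: 90 chips, eligible: A, B, D, E
Pot 2: 487 chips, eligible: A, D, E
Pot 3: 88 chips, eligible: D, E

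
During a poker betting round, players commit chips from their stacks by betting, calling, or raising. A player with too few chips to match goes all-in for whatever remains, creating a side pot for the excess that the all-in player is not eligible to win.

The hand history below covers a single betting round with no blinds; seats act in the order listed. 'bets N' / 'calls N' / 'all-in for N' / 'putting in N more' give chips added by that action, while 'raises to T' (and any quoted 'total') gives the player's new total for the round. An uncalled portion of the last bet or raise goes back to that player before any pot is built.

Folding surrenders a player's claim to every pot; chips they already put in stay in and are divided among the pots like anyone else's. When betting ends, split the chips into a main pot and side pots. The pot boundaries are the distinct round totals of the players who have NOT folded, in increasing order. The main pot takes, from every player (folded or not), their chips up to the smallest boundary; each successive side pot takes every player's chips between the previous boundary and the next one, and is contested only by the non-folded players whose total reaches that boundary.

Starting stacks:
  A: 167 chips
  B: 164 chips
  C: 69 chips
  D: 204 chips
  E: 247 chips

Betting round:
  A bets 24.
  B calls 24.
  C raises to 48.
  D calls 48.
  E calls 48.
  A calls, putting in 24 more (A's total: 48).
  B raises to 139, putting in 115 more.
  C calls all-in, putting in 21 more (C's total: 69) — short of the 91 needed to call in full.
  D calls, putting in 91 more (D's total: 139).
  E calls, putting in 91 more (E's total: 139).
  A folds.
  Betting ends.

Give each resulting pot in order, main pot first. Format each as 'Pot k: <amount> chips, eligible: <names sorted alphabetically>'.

Contributions: A=48, B=139, C=69, D=139, E=139
Folded: A
Pot levels (distinct totals of non-folded players): 69, 139
Layer 1-69: A 48 + B 69 + C 69 + D 69 + E 69 = 324 chips; eligible B, C, D, E
Layer 70-139: 70 each from B, D, E = 70*3 = 210 chips; eligible B, D, E

Pot 1: 324 chips, eligible: B, C, D, E
Pot 2: 210 chips, eligible: B, D, E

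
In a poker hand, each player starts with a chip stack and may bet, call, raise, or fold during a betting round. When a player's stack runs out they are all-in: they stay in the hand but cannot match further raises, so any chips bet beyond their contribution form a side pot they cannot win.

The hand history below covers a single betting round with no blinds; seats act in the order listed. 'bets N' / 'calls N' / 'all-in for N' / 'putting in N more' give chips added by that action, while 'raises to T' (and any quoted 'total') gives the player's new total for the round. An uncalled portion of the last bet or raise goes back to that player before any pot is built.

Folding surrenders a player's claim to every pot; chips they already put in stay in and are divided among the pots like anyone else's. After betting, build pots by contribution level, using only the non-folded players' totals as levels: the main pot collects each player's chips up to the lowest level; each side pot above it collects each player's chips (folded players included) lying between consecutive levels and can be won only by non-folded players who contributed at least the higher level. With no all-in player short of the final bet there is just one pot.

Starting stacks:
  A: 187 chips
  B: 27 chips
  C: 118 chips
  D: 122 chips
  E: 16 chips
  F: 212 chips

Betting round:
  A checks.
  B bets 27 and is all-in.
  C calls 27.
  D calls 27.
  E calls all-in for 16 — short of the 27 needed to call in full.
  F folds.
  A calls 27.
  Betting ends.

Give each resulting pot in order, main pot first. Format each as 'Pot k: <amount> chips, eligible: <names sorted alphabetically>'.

Pot 1: 80 chips, eligible: A, B, C, D, E
Pot 2: 44 chips, eligible: A, B, C, D

Derivation:
Contributions: A=27, B=27, C=27, D=27, E=16
Folded: F
Pot levels (distinct totals of non-folded players): 16, 27
Layer 1-16: 16 each from A, B, C, D, E = 16*5 = 80 chips; eligible A, B, C, D, E
Layer 17-27: 11 each from A, B, C, D = 11*4 = 44 chips; eligible A, B, C, D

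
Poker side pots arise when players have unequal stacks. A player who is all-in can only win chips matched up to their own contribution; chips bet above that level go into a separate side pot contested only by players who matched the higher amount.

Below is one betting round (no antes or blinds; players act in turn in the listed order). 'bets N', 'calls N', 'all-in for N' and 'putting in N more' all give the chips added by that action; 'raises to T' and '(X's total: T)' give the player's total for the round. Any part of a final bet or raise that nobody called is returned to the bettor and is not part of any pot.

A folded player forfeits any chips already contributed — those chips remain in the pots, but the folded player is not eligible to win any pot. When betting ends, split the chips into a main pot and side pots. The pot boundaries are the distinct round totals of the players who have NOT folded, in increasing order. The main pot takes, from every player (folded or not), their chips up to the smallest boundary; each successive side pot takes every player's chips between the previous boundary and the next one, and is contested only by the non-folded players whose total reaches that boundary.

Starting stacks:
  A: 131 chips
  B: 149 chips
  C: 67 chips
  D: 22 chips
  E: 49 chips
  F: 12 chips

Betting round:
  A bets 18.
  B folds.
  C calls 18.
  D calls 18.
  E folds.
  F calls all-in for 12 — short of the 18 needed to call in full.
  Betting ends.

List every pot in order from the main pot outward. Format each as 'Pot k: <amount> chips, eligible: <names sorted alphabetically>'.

Pot 1: 48 chips, eligible: A, C, D, F
Pot 2: 18 chips, eligible: A, C, D

Derivation:
Contributions: A=18, C=18, D=18, F=12
Folded: B, E
Pot levels (distinct totals of non-folded players): 12, 18
Layer 1-12: 12 each from A, C, D, F = 12*4 = 48 chips; eligible A, C, D, F
Layer 13-18: 6 each from A, C, D = 6*3 = 18 chips; eligible A, C, D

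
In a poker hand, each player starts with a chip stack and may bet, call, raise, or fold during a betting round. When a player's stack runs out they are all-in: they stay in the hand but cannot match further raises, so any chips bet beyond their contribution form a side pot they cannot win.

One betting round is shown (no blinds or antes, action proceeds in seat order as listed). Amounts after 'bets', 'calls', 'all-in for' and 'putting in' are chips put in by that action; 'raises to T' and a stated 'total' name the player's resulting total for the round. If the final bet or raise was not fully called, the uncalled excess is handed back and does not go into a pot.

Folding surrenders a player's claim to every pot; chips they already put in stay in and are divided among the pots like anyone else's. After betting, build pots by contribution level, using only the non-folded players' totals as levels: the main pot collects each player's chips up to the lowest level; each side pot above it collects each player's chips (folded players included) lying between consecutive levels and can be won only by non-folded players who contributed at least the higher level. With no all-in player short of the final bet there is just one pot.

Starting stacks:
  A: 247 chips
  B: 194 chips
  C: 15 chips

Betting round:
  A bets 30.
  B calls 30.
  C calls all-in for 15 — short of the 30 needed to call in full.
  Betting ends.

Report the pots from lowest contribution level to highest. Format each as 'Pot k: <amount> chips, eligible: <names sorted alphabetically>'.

Contributions: A=30, B=30, C=15
Pot levels (distinct totals of non-folded players): 15, 30
Layer 1-15: 15 each from A, B, C = 15*3 = 45 chips; eligible A, B, C
Layer 16-30: 15 each from A, B = 15*2 = 30 chips; eligible A, B

Pot 1: 45 chips, eligible: A, B, C
Pot 2: 30 chips, eligible: A, B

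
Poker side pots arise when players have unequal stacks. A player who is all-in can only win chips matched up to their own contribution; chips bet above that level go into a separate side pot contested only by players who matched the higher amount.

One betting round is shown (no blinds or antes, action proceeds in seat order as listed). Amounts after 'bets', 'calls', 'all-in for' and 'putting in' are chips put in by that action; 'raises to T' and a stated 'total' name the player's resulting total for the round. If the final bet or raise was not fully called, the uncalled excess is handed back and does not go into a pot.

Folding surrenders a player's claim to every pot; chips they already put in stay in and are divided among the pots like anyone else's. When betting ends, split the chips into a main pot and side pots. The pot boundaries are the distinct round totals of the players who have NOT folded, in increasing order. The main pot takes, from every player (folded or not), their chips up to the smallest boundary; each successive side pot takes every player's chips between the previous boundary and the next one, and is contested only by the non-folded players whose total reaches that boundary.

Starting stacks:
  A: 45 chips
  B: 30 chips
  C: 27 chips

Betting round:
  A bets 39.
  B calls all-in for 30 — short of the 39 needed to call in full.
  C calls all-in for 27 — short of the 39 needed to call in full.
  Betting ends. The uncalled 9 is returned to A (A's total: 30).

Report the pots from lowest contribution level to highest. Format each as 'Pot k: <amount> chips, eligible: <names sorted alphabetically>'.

Contributions (after 9 returned to A): A=30, B=30, C=27
Pot levels (distinct totals of non-folded players): 27, 30
Layer 1-27: 27 each from A, B, C = 27*3 = 81 chips; eligible A, B, C
Layer 28-30: 3 each from A, B = 3*2 = 6 chips; eligible A, B

Pot 1: 81 chips, eligible: A, B, C
Pot 2: 6 chips, eligible: A, B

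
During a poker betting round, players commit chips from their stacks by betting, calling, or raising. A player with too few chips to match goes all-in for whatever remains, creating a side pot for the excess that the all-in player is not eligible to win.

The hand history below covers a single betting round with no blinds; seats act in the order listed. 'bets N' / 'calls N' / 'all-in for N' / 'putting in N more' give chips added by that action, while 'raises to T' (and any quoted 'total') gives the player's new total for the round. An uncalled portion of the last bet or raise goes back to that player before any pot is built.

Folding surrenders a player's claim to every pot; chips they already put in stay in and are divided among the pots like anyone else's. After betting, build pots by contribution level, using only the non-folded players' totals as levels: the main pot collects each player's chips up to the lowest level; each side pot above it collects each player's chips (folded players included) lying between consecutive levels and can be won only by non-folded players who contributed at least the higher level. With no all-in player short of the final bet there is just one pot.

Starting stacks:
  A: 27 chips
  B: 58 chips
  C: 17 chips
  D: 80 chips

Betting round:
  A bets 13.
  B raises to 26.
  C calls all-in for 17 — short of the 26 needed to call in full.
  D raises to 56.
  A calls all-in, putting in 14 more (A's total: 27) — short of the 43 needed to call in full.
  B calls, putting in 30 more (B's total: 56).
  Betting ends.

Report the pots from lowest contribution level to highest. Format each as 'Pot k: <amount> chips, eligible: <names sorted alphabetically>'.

Contributions: A=27, B=56, C=17, D=56
Pot levels (distinct totals of non-folded players): 17, 27, 56
Layer 1-17: 17 each from A, B, C, D = 17*4 = 68 chips; eligible A, B, C, D
Layer 18-27: 10 each from A, B, D = 10*3 = 30 chips; eligible A, B, D
Layer 28-56: 29 each from B, D = 29*2 = 58 chips; eligible B, D

Pot 1: 68 chips, eligible: A, B, C, D
Pot 2: 30 chips, eligible: A, B, D
Pot 3: 58 chips, eligible: B, D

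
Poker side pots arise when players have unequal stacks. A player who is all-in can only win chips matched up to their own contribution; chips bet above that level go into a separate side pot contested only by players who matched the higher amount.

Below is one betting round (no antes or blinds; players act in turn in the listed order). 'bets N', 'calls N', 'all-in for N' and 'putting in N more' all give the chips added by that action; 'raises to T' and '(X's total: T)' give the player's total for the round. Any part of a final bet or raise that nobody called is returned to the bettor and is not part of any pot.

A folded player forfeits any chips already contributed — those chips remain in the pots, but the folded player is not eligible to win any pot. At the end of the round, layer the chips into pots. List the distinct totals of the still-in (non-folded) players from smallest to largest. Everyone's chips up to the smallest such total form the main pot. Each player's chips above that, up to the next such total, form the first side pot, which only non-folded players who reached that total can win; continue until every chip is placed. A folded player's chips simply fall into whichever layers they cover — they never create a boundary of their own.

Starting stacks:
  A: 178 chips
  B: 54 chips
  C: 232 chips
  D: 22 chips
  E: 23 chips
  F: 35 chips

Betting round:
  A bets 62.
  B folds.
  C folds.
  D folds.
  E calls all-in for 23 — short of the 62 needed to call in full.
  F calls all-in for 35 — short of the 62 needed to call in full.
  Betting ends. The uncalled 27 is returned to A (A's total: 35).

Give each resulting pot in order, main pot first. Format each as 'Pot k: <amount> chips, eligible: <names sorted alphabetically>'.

Pot 1: 69 chips, eligible: A, E, F
Pot 2: 24 chips, eligible: A, F

Derivation:
Contributions (after 27 returned to A): A=35, E=23, F=35
Folded: B, C, D
Pot levels (distinct totals of non-folded players): 23, 35
Layer 1-23: 23 each from A, E, F = 23*3 = 69 chips; eligible A, E, F
Layer 24-35: 12 each from A, F = 12*2 = 24 chips; eligible A, F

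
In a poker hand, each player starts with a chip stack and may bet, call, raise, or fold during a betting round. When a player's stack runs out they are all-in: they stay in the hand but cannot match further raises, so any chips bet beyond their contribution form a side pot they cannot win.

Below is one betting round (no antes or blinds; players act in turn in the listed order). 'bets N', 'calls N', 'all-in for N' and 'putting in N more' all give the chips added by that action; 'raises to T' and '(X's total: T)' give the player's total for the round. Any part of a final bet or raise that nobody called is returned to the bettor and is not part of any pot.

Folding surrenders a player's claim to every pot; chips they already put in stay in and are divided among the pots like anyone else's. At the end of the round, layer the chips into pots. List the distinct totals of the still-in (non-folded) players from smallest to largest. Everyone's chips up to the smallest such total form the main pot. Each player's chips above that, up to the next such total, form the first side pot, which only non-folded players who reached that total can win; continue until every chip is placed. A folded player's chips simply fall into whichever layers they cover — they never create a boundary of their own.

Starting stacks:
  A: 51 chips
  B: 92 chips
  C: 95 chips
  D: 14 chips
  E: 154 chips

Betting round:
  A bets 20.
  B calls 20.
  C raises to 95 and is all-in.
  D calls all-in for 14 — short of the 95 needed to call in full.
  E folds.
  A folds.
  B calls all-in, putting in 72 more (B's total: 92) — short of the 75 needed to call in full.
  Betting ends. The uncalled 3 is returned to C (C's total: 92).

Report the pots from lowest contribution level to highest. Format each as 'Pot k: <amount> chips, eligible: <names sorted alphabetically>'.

Contributions (after 3 returned to C): A=20, B=92, C=92, D=14
Folded: A, E
Pot levels (distinct totals of non-folded players): 14, 92
Layer 1-14: 14 each from A, B, C, D = 14*4 = 56 chips; eligible B, C, D
Layer 15-92: A 6 + B 78 + C 78 = 162 chips; eligible B, C

Pot 1: 56 chips, eligible: B, C, D
Pot 2: 162 chips, eligible: B, C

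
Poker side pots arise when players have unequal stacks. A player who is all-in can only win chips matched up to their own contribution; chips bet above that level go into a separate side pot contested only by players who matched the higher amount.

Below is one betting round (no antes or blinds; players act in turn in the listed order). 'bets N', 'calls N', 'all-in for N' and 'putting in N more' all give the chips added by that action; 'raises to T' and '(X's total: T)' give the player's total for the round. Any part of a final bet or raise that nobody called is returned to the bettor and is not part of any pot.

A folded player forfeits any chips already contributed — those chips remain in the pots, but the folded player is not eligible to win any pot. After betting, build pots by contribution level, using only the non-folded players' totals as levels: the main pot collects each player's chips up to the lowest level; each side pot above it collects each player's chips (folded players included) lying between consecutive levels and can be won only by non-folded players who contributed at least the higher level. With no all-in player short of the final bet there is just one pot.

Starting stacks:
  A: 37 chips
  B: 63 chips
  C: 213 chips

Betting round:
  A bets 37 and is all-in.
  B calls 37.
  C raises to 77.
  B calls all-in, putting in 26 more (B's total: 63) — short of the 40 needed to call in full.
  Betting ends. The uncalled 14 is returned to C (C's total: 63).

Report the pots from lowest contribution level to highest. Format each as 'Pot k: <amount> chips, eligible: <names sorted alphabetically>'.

Contributions (after 14 returned to C): A=37, B=63, C=63
Pot levels (distinct totals of non-folded players): 37, 63
Layer 1-37: 37 each from A, B, C = 37*3 = 111 chips; eligible A, B, C
Layer 38-63: 26 each from B, C = 26*2 = 52 chips; eligible B, C

Pot 1: 111 chips, eligible: A, B, C
Pot 2: 52 chips, eligible: B, C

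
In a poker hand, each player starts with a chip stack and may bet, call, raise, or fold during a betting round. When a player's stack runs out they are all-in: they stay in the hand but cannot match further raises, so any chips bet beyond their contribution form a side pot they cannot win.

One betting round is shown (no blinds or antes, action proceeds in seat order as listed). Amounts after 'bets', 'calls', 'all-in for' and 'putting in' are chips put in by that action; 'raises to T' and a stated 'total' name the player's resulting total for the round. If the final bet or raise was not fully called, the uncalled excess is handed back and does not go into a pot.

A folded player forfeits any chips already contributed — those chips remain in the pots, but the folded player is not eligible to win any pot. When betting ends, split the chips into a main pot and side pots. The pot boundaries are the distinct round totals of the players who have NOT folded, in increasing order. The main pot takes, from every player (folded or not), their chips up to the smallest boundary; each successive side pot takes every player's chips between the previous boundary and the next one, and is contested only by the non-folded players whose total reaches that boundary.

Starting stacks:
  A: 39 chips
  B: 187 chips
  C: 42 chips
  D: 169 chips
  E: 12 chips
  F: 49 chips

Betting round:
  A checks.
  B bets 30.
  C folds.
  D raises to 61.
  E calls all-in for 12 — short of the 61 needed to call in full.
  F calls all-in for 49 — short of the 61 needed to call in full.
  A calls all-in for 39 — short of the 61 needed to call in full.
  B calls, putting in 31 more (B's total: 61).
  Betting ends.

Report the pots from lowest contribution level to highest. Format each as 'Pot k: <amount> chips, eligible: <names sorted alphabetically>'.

Contributions: A=39, B=61, D=61, E=12, F=49
Folded: C
Pot levels (distinct totals of non-folded players): 12, 39, 49, 61
Layer 1-12: 12 each from A, B, D, E, F = 12*5 = 60 chips; eligible A, B, D, E, F
Layer 13-39: 27 each from A, B, D, F = 27*4 = 108 chips; eligible A, B, D, F
Layer 40-49: 10 each from B, D, F = 10*3 = 30 chips; eligible B, D, F
Layer 50-61: 12 each from B, D = 12*2 = 24 chips; eligible B, D

Pot 1: 60 chips, eligible: A, B, D, E, F
Pot 2: 108 chips, eligible: A, B, D, F
Pot 3: 30 chips, eligible: B, D, F
Pot 4: 24 chips, eligible: B, D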